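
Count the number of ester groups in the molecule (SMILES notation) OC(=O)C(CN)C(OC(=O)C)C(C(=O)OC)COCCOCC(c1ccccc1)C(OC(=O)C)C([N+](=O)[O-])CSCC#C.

3

–COOH: carbonyl C bonded to –OH and C → carboxylic acid (the –OH is not a separate alcohol).
pendant –CH2NH2: N on sp³ C, no adjacent C=O → amine.
pendant –OC(=O)CH3: an acyloxy group → ester.
pendant –COOCH3: carbonyl C bonded to C and –OCH3 → ester.
C–O–C with sp³ carbons on both sides and no adjacent C=O → ether.
C–O–C with sp³ carbons on both sides and no adjacent C=O → ether.
pendant –C6H5: benzene ring → arene.
pendant –OC(=O)CH3: an acyloxy group → ester.
–NO2 on an sp³ carbon → nitro (the N=O is not a carbonyl).
C–S–C linkage → sulfide (thioether).
C≡C triple bond → alkyne.
Ester appears at: CH(OCOCH3), CH(COOCH3), CH(OCOCH3) → 3.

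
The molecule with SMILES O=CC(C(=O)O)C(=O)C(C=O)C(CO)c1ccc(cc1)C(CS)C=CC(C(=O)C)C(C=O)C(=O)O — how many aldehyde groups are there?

3

Reading the structure from left to right:
  OHC: terminal –CHO: carbonyl C bonded to H and C → aldehyde.
  CH(COOH): pendant –COOH: carbonyl C bonded to C and –OH → carboxylic acid.
  CO: –C(=O)– with carbon on both sides → ketone.
  CH(CHO): pendant –CHO: carbonyl C bonded to C and H → aldehyde.
  CH(CH2OH): pendant –CH2OH on an sp³ backbone C → alcohol.
  C6H4: para-disubstituted benzene ring → arene.
  CH(CH2SH): pendant –CH2SH → thiol.
  CH=CH: C=C double bond → alkene.
  CH(COCH3): pendant –COCH3: carbonyl C bonded to two carbons → ketone.
  CH(CHO): pendant –CHO: carbonyl C bonded to C and H → aldehyde.
  COOH: –COOH: carbonyl C bonded to –OH and C → carboxylic acid (the –OH is not a separate alcohol).
Aldehyde appears at: OHC, CH(CHO), CH(CHO) → 3.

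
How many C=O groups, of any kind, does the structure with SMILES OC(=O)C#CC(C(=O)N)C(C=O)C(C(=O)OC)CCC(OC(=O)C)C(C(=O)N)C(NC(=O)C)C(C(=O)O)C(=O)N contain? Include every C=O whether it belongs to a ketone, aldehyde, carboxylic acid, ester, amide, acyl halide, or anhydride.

9

HOOC: carboxylic acid, 1 C=O (running total 1).
CH(CONH2): amide, 1 C=O (running total 2).
CH(CHO): aldehyde, 1 C=O (running total 3).
CH(COOCH3): ester, 1 C=O (running total 4).
CH(OCOCH3): ester, 1 C=O (running total 5).
CH(CONH2): amide, 1 C=O (running total 6).
CH(NHCOCH3): amide, 1 C=O (running total 7).
CH(COOH): carboxylic acid, 1 C=O (running total 8).
CONH2: amide, 1 C=O (running total 9).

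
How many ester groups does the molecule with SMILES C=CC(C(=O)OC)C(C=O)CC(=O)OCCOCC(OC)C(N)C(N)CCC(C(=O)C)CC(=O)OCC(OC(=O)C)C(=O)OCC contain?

5

C=C double bond → alkene.
pendant –COOCH3: carbonyl C bonded to C and –OCH3 → ester.
pendant –CHO: carbonyl C bonded to C and H → aldehyde.
–C(=O)–O–C with C on the carbonyl side → ester.
C–O–C with sp³ carbons on both sides and no adjacent C=O → ether.
pendant –OCH3: C–O–C with sp³ C, no adjacent C=O → ether.
–NH2 on an sp³ carbon with no adjacent C=O → amine.
–NH2 on an sp³ carbon with no adjacent C=O → amine.
pendant –COCH3: carbonyl C bonded to two carbons → ketone.
–C(=O)–O–C with C on the carbonyl side → ester.
pendant –OC(=O)CH3: an acyloxy group → ester.
–C(=O)OCH2CH3: carbonyl C bonded to C and to –OEt → ester.
Ester appears at: CH(COOCH3), CH2COOCH2, CH2COOCH2, CH(OCOCH3), COOCH2CH3 → 5.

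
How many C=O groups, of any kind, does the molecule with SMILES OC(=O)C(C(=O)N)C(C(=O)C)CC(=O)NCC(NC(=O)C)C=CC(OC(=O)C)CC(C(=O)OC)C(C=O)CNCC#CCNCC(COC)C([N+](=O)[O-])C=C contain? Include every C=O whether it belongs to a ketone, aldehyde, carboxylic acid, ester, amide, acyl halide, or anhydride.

HOOC: carboxylic acid, 1 C=O (running total 1).
CH(CONH2): amide, 1 C=O (running total 2).
CH(COCH3): ketone, 1 C=O (running total 3).
CH2CONHCH2: amide, 1 C=O (running total 4).
CH(NHCOCH3): amide, 1 C=O (running total 5).
CH(OCOCH3): ester, 1 C=O (running total 6).
CH(COOCH3): ester, 1 C=O (running total 7).
CH(CHO): aldehyde, 1 C=O (running total 8).

8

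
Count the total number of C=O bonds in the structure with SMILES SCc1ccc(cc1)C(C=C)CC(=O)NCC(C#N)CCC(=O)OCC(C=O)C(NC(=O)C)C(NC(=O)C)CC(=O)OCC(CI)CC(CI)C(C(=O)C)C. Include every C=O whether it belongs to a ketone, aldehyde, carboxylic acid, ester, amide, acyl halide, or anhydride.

CH2CONHCH2: amide, 1 C=O (running total 1).
CH2COOCH2: ester, 1 C=O (running total 2).
CH(CHO): aldehyde, 1 C=O (running total 3).
CH(NHCOCH3): amide, 1 C=O (running total 4).
CH(NHCOCH3): amide, 1 C=O (running total 5).
CH2COOCH2: ester, 1 C=O (running total 6).
CH(COCH3): ketone, 1 C=O (running total 7).

7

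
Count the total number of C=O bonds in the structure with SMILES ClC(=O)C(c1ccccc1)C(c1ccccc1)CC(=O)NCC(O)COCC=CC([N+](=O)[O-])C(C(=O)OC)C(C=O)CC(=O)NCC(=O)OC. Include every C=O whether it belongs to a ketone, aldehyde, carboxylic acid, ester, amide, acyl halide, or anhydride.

6

ClCO: acyl halide, 1 C=O (running total 1).
CH2CONHCH2: amide, 1 C=O (running total 2).
CH(COOCH3): ester, 1 C=O (running total 3).
CH(CHO): aldehyde, 1 C=O (running total 4).
CH2CONHCH2: amide, 1 C=O (running total 5).
COOCH3: ester, 1 C=O (running total 6).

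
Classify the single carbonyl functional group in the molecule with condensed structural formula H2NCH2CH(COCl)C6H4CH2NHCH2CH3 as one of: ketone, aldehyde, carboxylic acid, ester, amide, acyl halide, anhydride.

acyl halide

The carbonyl is in the CH(COCl) segment: pendant –C(=O)X: carbonyl C bonded to C and halogen → acyl halide.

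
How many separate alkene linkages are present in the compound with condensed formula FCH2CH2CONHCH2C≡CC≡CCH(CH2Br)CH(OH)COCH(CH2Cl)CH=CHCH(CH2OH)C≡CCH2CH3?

Working along the chain:
  FCH2: halogen on an sp³ carbon → alkyl halide.
  CH2CONHCH2: –C(=O)–N– linkage → amide (the N is not an amine).
  C≡C: C≡C triple bond → alkyne.
  C≡C: C≡C triple bond → alkyne.
  CH(CH2Br): pendant –CH2X: halogen on sp³ carbon → alkyl halide.
  CH(OH): –OH on an sp³ carbon → alcohol (secondary).
  CO: –C(=O)– with carbon on both sides → ketone.
  CH(CH2Cl): pendant –CH2X: halogen on sp³ carbon → alkyl halide.
  CH=CH: C=C double bond → alkene.
  CH(CH2OH): pendant –CH2OH on an sp³ backbone C → alcohol.
  C≡C: C≡C triple bond → alkyne.
Alkene appears at: CH=CH → 1.

1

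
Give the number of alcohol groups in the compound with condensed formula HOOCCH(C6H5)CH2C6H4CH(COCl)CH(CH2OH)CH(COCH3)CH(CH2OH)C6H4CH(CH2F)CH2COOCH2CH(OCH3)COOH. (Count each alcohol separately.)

–COOH: carbonyl C bonded to –OH and C → carboxylic acid (the –OH is not a separate alcohol).
pendant –C6H5: benzene ring → arene.
para-disubstituted benzene ring → arene.
pendant –C(=O)X: carbonyl C bonded to C and halogen → acyl halide.
pendant –CH2OH on an sp³ backbone C → alcohol.
pendant –COCH3: carbonyl C bonded to two carbons → ketone.
pendant –CH2OH on an sp³ backbone C → alcohol.
para-disubstituted benzene ring → arene.
pendant –CH2X: halogen on sp³ carbon → alkyl halide.
–C(=O)–O–C with C on the carbonyl side → ester.
pendant –OCH3: C–O–C with sp³ C, no adjacent C=O → ether.
–COOH: carbonyl C bonded to –OH and C → carboxylic acid (the –OH is not a separate alcohol).
Alcohol appears at: CH(CH2OH), CH(CH2OH) → 2.

2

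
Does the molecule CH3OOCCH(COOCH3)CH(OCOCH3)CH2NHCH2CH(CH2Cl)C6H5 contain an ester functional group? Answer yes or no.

Working along the chain:
  CH3OOC: CH3O–C(=O)–: carbonyl C bonded to C and to –OCH3 → ester (not ketone + ether).
  CH(COOCH3): pendant –COOCH3: carbonyl C bonded to C and –OCH3 → ester.
  CH(OCOCH3): pendant –OC(=O)CH3: an acyloxy group → ester.
  CH2NHCH2: C–N–C with sp³ carbons and no adjacent C=O → amine (secondary).
  CH(CH2Cl): pendant –CH2X: halogen on sp³ carbon → alkyl halide.
  C6H5: –C6H5 phenyl ring → arene.
The CH3OOC segment supplies the ester: CH3O–C(=O)–: carbonyl C bonded to C and to –OCH3 → ester (not ketone + ether).

yes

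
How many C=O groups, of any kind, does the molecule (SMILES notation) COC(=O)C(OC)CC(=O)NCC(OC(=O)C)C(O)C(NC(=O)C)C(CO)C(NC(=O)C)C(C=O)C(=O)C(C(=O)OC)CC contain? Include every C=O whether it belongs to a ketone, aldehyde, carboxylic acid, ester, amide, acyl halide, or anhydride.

CH3OOC: ester, 1 C=O (running total 1).
CH2CONHCH2: amide, 1 C=O (running total 2).
CH(OCOCH3): ester, 1 C=O (running total 3).
CH(NHCOCH3): amide, 1 C=O (running total 4).
CH(NHCOCH3): amide, 1 C=O (running total 5).
CH(CHO): aldehyde, 1 C=O (running total 6).
CO: ketone, 1 C=O (running total 7).
CH(COOCH3): ester, 1 C=O (running total 8).

8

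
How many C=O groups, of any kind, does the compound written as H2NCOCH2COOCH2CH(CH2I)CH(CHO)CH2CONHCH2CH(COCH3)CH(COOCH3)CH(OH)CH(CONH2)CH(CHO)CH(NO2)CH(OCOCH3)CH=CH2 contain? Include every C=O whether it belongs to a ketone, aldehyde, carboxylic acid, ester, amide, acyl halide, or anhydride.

9

H2NCO: amide, 1 C=O (running total 1).
CH2COOCH2: ester, 1 C=O (running total 2).
CH(CHO): aldehyde, 1 C=O (running total 3).
CH2CONHCH2: amide, 1 C=O (running total 4).
CH(COCH3): ketone, 1 C=O (running total 5).
CH(COOCH3): ester, 1 C=O (running total 6).
CH(CONH2): amide, 1 C=O (running total 7).
CH(CHO): aldehyde, 1 C=O (running total 8).
CH(OCOCH3): ester, 1 C=O (running total 9).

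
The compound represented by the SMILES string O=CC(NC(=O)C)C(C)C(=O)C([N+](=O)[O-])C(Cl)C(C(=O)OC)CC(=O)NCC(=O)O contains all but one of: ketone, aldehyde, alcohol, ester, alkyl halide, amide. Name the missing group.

alkyl halide: present (CH(Cl) — halogen on an sp³ carbon → alkyl halide).
aldehyde: present (OHC — terminal –CHO: carbonyl C bonded to H and C → aldehyde).
ester: present (CH(COOCH3) — pendant –COOCH3: carbonyl C bonded to C and –OCH3 → ester).
amide: present (CH(NHCOCH3) — pendant –NHC(=O)CH3: N bonded to a carbonyl → amide (not amine)).
ketone: present (CO — –C(=O)– with carbon on both sides → ketone).
alcohol: absent. In COOH, the –OH sits on a carbonyl carbon, making it part of a carboxylic acid, not an alcohol.

alcohol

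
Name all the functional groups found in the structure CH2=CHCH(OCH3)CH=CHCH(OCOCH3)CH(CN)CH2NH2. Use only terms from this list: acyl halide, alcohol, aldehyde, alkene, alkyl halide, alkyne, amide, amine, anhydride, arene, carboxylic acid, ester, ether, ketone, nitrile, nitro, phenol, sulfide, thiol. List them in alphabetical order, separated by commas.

alkene, amine, ester, ether, nitrile

Reading the structure from left to right:
  CH2=CH: C=C double bond → alkene.
  CH(OCH3): pendant –OCH3: C–O–C with sp³ C, no adjacent C=O → ether.
  CH=CH: C=C double bond → alkene.
  CH(OCOCH3): pendant –OC(=O)CH3: an acyloxy group → ester.
  CH(CN): pendant –C≡N: nitrile.
  CH2NH2: –NH2 on an sp³ carbon with no adjacent C=O → amine.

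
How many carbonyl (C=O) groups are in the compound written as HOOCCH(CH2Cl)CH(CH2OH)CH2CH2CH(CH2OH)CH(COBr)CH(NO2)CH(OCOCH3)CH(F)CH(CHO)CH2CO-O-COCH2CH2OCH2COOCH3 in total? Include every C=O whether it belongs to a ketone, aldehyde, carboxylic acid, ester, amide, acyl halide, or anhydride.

HOOC: carboxylic acid, 1 C=O (running total 1).
CH(COBr): acyl halide, 1 C=O (running total 2).
CH(OCOCH3): ester, 1 C=O (running total 3).
CH(CHO): aldehyde, 1 C=O (running total 4).
CH2CO-O-COCH2: anhydride, 2 C=O (running total 6).
COOCH3: ester, 1 C=O (running total 7).

7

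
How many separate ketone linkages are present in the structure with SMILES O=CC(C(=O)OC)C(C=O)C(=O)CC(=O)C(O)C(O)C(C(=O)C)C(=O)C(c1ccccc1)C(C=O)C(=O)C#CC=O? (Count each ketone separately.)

terminal –CHO: carbonyl C bonded to H and C → aldehyde.
pendant –COOCH3: carbonyl C bonded to C and –OCH3 → ester.
pendant –CHO: carbonyl C bonded to C and H → aldehyde.
–C(=O)– with carbon on both sides → ketone.
–C(=O)– with carbon on both sides → ketone.
–OH on an sp³ carbon → alcohol (secondary).
–OH on an sp³ carbon → alcohol (secondary).
pendant –COCH3: carbonyl C bonded to two carbons → ketone.
–C(=O)– with carbon on both sides → ketone.
pendant –C6H5: benzene ring → arene.
pendant –CHO: carbonyl C bonded to C and H → aldehyde.
–C(=O)– with carbon on both sides → ketone.
C≡C triple bond → alkyne.
terminal –CHO: carbonyl C bonded to H and C → aldehyde.
Ketone appears at: CO, CO, CH(COCH3), CO, CO → 5.

5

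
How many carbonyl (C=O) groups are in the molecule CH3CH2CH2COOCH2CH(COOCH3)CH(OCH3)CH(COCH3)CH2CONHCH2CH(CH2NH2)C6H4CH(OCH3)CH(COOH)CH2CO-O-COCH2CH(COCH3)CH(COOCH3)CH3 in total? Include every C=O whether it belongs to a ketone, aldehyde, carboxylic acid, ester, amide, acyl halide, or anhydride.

9

CH2COOCH2: ester, 1 C=O (running total 1).
CH(COOCH3): ester, 1 C=O (running total 2).
CH(COCH3): ketone, 1 C=O (running total 3).
CH2CONHCH2: amide, 1 C=O (running total 4).
CH(COOH): carboxylic acid, 1 C=O (running total 5).
CH2CO-O-COCH2: anhydride, 2 C=O (running total 7).
CH(COCH3): ketone, 1 C=O (running total 8).
CH(COOCH3): ester, 1 C=O (running total 9).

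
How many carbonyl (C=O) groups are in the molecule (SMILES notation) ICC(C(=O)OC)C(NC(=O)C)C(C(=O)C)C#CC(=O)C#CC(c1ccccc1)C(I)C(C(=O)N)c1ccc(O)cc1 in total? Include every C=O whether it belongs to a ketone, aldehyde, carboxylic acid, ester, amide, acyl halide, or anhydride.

5

CH(COOCH3): ester, 1 C=O (running total 1).
CH(NHCOCH3): amide, 1 C=O (running total 2).
CH(COCH3): ketone, 1 C=O (running total 3).
CO: ketone, 1 C=O (running total 4).
CH(CONH2): amide, 1 C=O (running total 5).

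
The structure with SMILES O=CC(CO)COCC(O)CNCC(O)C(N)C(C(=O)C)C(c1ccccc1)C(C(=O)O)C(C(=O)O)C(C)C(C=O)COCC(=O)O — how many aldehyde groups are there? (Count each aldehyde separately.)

Taking each segment in turn:
  OHC: terminal –CHO: carbonyl C bonded to H and C → aldehyde.
  CH(CH2OH): pendant –CH2OH on an sp³ backbone C → alcohol.
  CH2OCH2: C–O–C with sp³ carbons on both sides and no adjacent C=O → ether.
  CH(OH): –OH on an sp³ carbon → alcohol (secondary).
  CH2NHCH2: C–N–C with sp³ carbons and no adjacent C=O → amine (secondary).
  CH(OH): –OH on an sp³ carbon → alcohol (secondary).
  CH(NH2): –NH2 on an sp³ carbon with no adjacent C=O → amine.
  CH(COCH3): pendant –COCH3: carbonyl C bonded to two carbons → ketone.
  CH(C6H5): pendant –C6H5: benzene ring → arene.
  CH(COOH): pendant –COOH: carbonyl C bonded to C and –OH → carboxylic acid.
  CH(COOH): pendant –COOH: carbonyl C bonded to C and –OH → carboxylic acid.
  CH(CHO): pendant –CHO: carbonyl C bonded to C and H → aldehyde.
  CH2OCH2: C–O–C with sp³ carbons on both sides and no adjacent C=O → ether.
  COOH: –COOH: carbonyl C bonded to –OH and C → carboxylic acid (the –OH is not a separate alcohol).
Aldehyde appears at: OHC, CH(CHO) → 2.

2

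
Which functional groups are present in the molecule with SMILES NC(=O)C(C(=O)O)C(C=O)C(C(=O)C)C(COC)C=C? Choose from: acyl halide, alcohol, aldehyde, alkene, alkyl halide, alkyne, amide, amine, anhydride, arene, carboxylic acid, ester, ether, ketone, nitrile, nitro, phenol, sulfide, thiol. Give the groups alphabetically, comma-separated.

aldehyde, alkene, amide, carboxylic acid, ether, ketone

Working along the chain:
  H2NCO: –C(=O)NH2: carbonyl C bonded to C and to N → amide (the N is not a separate amine).
  CH(COOH): pendant –COOH: carbonyl C bonded to C and –OH → carboxylic acid.
  CH(CHO): pendant –CHO: carbonyl C bonded to C and H → aldehyde.
  CH(COCH3): pendant –COCH3: carbonyl C bonded to two carbons → ketone.
  CH(CH2OCH3): pendant –CH2OCH3: C–O–C linkage → ether.
  CH=CH2: C=C double bond → alkene.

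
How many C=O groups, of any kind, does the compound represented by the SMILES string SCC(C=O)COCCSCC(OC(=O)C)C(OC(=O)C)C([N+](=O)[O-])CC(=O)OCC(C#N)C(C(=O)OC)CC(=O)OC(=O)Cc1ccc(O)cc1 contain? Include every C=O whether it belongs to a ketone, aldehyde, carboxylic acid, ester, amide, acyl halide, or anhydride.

CH(CHO): aldehyde, 1 C=O (running total 1).
CH(OCOCH3): ester, 1 C=O (running total 2).
CH(OCOCH3): ester, 1 C=O (running total 3).
CH2COOCH2: ester, 1 C=O (running total 4).
CH(COOCH3): ester, 1 C=O (running total 5).
CH2CO-O-COCH2: anhydride, 2 C=O (running total 7).

7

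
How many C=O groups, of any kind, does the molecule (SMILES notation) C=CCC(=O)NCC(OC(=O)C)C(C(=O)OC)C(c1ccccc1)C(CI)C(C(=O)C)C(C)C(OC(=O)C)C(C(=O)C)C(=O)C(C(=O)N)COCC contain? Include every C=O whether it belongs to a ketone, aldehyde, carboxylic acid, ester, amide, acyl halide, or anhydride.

8

CH2CONHCH2: amide, 1 C=O (running total 1).
CH(OCOCH3): ester, 1 C=O (running total 2).
CH(COOCH3): ester, 1 C=O (running total 3).
CH(COCH3): ketone, 1 C=O (running total 4).
CH(OCOCH3): ester, 1 C=O (running total 5).
CH(COCH3): ketone, 1 C=O (running total 6).
CO: ketone, 1 C=O (running total 7).
CH(CONH2): amide, 1 C=O (running total 8).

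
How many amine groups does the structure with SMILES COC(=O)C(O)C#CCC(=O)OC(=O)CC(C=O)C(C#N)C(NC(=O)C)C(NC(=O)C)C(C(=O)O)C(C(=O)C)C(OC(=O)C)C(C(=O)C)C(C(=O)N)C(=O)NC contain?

CH3O–C(=O)–: carbonyl C bonded to C and to –OCH3 → ester (not ketone + ether).
–OH on an sp³ carbon → alcohol (secondary).
C≡C triple bond → alkyne.
two acyl groups sharing one oxygen, –C(=O)–O–C(=O)– → anhydride.
pendant –CHO: carbonyl C bonded to C and H → aldehyde.
pendant –C≡N: nitrile.
pendant –NHC(=O)CH3: N bonded to a carbonyl → amide (not amine).
pendant –NHC(=O)CH3: N bonded to a carbonyl → amide (not amine).
pendant –COOH: carbonyl C bonded to C and –OH → carboxylic acid.
pendant –COCH3: carbonyl C bonded to two carbons → ketone.
pendant –OC(=O)CH3: an acyloxy group → ester.
pendant –COCH3: carbonyl C bonded to two carbons → ketone.
pendant –CONH2: carbonyl C bonded to C and N → amide.
–C(=O)NHCH3: carbonyl C bonded to C and to N → amide (the N is not an amine).
No segment is a amine: CH(CN) is nitrile, not amine; CH(NHCOCH3) is amide, not amine; CH(NHCOCH3) is amide, not amine. → 0.

0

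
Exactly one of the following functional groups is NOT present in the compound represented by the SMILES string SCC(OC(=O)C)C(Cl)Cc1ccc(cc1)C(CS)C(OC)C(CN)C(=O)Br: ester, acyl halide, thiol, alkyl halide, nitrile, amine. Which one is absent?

nitrile

acyl halide: present (COBr — –C(=O)Br: carbonyl C bonded to C and to a halogen → acyl halide (not alkyl halide)).
thiol: present (HSCH2 — –SH on an sp³ carbon → thiol).
alkyl halide: present (CH(Cl) — halogen on an sp³ carbon → alkyl halide).
amine: present (CH(CH2NH2) — pendant –CH2NH2: N on sp³ C, no adjacent C=O → amine).
ester: present (CH(OCOCH3) — pendant –OC(=O)CH3: an acyloxy group → ester).
nitrile: no segment matches this pattern.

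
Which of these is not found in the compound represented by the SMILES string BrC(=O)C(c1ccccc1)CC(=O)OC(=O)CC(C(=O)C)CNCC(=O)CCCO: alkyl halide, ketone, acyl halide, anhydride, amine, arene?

alkyl halide

ketone: present (CH(COCH3) — pendant –COCH3: carbonyl C bonded to two carbons → ketone).
acyl halide: present (BrCO — –C(=O)Br: carbonyl C bonded to C and to a halogen → acyl halide (not alkyl halide)).
anhydride: present (CH2CO-O-COCH2 — two acyl groups sharing one oxygen, –C(=O)–O–C(=O)– → anhydride).
amine: present (CH2NHCH2 — C–N–C with sp³ carbons and no adjacent C=O → amine (secondary)).
arene: present (CH(C6H5) — pendant –C6H5: benzene ring → arene).
alkyl halide: absent. In BrCO, the halogen is on a carbonyl carbon, which makes it an acyl halide, not an alkyl halide.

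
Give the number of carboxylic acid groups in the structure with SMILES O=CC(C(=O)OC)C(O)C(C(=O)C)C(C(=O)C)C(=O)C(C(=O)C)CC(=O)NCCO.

0

Reading the structure from left to right:
  OHC: terminal –CHO: carbonyl C bonded to H and C → aldehyde.
  CH(COOCH3): pendant –COOCH3: carbonyl C bonded to C and –OCH3 → ester.
  CH(OH): –OH on an sp³ carbon → alcohol (secondary).
  CH(COCH3): pendant –COCH3: carbonyl C bonded to two carbons → ketone.
  CH(COCH3): pendant –COCH3: carbonyl C bonded to two carbons → ketone.
  CO: –C(=O)– with carbon on both sides → ketone.
  CH(COCH3): pendant –COCH3: carbonyl C bonded to two carbons → ketone.
  CH2CONHCH2: –C(=O)–N– linkage → amide (the N is not an amine).
  CH2OH: –OH on an sp³ carbon → alcohol.
No segment is a carboxylic acid: OHC is aldehyde, not carboxylic acid; CH(COOCH3) is ester, not carboxylic acid; CH(OH) is alcohol, not carboxylic acid. → 0.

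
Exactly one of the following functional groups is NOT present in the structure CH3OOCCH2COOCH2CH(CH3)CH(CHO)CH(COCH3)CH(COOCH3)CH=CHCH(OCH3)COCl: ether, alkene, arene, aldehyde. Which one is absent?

arene

alkene: present (CH=CH — C=C double bond → alkene).
aldehyde: present (CH(CHO) — pendant –CHO: carbonyl C bonded to C and H → aldehyde).
ether: present (CH(OCH3) — pendant –OCH3: C–O–C with sp³ C, no adjacent C=O → ether).
arene: no segment matches this pattern.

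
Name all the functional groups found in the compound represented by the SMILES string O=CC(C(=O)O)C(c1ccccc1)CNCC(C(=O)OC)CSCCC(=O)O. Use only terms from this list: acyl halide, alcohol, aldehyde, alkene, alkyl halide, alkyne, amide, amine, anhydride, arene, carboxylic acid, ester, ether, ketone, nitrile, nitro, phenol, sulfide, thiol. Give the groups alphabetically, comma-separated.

Reading the structure from left to right:
  OHC: terminal –CHO: carbonyl C bonded to H and C → aldehyde.
  CH(COOH): pendant –COOH: carbonyl C bonded to C and –OH → carboxylic acid.
  CH(C6H5): pendant –C6H5: benzene ring → arene.
  CH2NHCH2: C–N–C with sp³ carbons and no adjacent C=O → amine (secondary).
  CH(COOCH3): pendant –COOCH3: carbonyl C bonded to C and –OCH3 → ester.
  CH2SCH2: C–S–C linkage → sulfide (thioether).
  COOH: –COOH: carbonyl C bonded to –OH and C → carboxylic acid (the –OH is not a separate alcohol).

aldehyde, amine, arene, carboxylic acid, ester, sulfide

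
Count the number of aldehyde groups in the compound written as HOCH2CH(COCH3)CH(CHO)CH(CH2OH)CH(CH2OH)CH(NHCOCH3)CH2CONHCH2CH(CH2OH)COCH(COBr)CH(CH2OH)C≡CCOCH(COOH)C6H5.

1

Working along the chain:
  HOCH2: HO– on an sp³ carbon → alcohol.
  CH(COCH3): pendant –COCH3: carbonyl C bonded to two carbons → ketone.
  CH(CHO): pendant –CHO: carbonyl C bonded to C and H → aldehyde.
  CH(CH2OH): pendant –CH2OH on an sp³ backbone C → alcohol.
  CH(CH2OH): pendant –CH2OH on an sp³ backbone C → alcohol.
  CH(NHCOCH3): pendant –NHC(=O)CH3: N bonded to a carbonyl → amide (not amine).
  CH2CONHCH2: –C(=O)–N– linkage → amide (the N is not an amine).
  CH(CH2OH): pendant –CH2OH on an sp³ backbone C → alcohol.
  CO: –C(=O)– with carbon on both sides → ketone.
  CH(COBr): pendant –C(=O)X: carbonyl C bonded to C and halogen → acyl halide.
  CH(CH2OH): pendant –CH2OH on an sp³ backbone C → alcohol.
  C≡C: C≡C triple bond → alkyne.
  CO: –C(=O)– with carbon on both sides → ketone.
  CH(COOH): pendant –COOH: carbonyl C bonded to C and –OH → carboxylic acid.
  C6H5: –C6H5 phenyl ring → arene.
Aldehyde appears at: CH(CHO) → 1.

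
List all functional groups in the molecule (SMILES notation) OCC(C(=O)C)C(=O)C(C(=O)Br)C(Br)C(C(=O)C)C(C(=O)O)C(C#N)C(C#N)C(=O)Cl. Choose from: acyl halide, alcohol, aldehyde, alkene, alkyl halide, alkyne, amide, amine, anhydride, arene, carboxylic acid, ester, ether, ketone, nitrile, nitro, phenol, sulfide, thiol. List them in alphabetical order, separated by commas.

acyl halide, alcohol, alkyl halide, carboxylic acid, ketone, nitrile

HO– on an sp³ carbon → alcohol.
pendant –COCH3: carbonyl C bonded to two carbons → ketone.
–C(=O)– with carbon on both sides → ketone.
pendant –C(=O)X: carbonyl C bonded to C and halogen → acyl halide.
halogen on an sp³ carbon → alkyl halide.
pendant –COCH3: carbonyl C bonded to two carbons → ketone.
pendant –COOH: carbonyl C bonded to C and –OH → carboxylic acid.
pendant –C≡N: nitrile.
pendant –C≡N: nitrile.
–C(=O)Cl: carbonyl C bonded to C and to a halogen → acyl halide (not alkyl halide).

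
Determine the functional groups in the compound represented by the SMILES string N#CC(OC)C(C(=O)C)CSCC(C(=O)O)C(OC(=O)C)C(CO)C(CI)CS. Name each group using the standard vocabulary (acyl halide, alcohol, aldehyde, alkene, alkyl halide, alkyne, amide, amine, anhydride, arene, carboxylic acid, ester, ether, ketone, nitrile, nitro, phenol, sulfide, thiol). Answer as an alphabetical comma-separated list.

N≡C–: carbon triple-bonded to nitrogen → nitrile.
pendant –OCH3: C–O–C with sp³ C, no adjacent C=O → ether.
pendant –COCH3: carbonyl C bonded to two carbons → ketone.
C–S–C linkage → sulfide (thioether).
pendant –COOH: carbonyl C bonded to C and –OH → carboxylic acid.
pendant –OC(=O)CH3: an acyloxy group → ester.
pendant –CH2OH on an sp³ backbone C → alcohol.
pendant –CH2X: halogen on sp³ carbon → alkyl halide.
–SH on an sp³ carbon → thiol.

alcohol, alkyl halide, carboxylic acid, ester, ether, ketone, nitrile, sulfide, thiol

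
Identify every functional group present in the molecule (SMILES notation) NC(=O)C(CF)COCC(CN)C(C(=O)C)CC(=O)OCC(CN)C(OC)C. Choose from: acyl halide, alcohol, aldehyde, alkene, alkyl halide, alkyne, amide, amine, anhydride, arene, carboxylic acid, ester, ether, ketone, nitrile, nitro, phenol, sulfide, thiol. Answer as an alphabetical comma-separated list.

alkyl halide, amide, amine, ester, ether, ketone

Taking each segment in turn:
  H2NCO: –C(=O)NH2: carbonyl C bonded to C and to N → amide (the N is not a separate amine).
  CH(CH2F): pendant –CH2X: halogen on sp³ carbon → alkyl halide.
  CH2OCH2: C–O–C with sp³ carbons on both sides and no adjacent C=O → ether.
  CH(CH2NH2): pendant –CH2NH2: N on sp³ C, no adjacent C=O → amine.
  CH(COCH3): pendant –COCH3: carbonyl C bonded to two carbons → ketone.
  CH2COOCH2: –C(=O)–O–C with C on the carbonyl side → ester.
  CH(CH2NH2): pendant –CH2NH2: N on sp³ C, no adjacent C=O → amine.
  CH(OCH3): pendant –OCH3: C–O–C with sp³ C, no adjacent C=O → ether.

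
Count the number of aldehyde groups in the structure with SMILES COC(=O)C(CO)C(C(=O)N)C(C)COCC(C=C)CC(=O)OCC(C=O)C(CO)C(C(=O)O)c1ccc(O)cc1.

1

Working along the chain:
  CH3OOC: CH3O–C(=O)–: carbonyl C bonded to C and to –OCH3 → ester (not ketone + ether).
  CH(CH2OH): pendant –CH2OH on an sp³ backbone C → alcohol.
  CH(CONH2): pendant –CONH2: carbonyl C bonded to C and N → amide.
  CH2OCH2: C–O–C with sp³ carbons on both sides and no adjacent C=O → ether.
  CH(CH=CH2): pendant –CH=CH2: C=C double bond → alkene.
  CH2COOCH2: –C(=O)–O–C with C on the carbonyl side → ester.
  CH(CHO): pendant –CHO: carbonyl C bonded to C and H → aldehyde.
  CH(CH2OH): pendant –CH2OH on an sp³ backbone C → alcohol.
  CH(COOH): pendant –COOH: carbonyl C bonded to C and –OH → carboxylic acid.
  C6H4OH: –OH attached directly to an aromatic ring → phenol (not alcohol); the ring itself is an arene.
Aldehyde appears at: CH(CHO) → 1.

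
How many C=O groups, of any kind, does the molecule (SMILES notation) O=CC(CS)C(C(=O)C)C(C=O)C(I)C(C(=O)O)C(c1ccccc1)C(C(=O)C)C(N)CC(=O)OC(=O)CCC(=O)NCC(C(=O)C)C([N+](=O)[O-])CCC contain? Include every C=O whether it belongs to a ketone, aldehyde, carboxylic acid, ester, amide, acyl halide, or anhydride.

OHC: aldehyde, 1 C=O (running total 1).
CH(COCH3): ketone, 1 C=O (running total 2).
CH(CHO): aldehyde, 1 C=O (running total 3).
CH(COOH): carboxylic acid, 1 C=O (running total 4).
CH(COCH3): ketone, 1 C=O (running total 5).
CH2CO-O-COCH2: anhydride, 2 C=O (running total 7).
CH2CONHCH2: amide, 1 C=O (running total 8).
CH(COCH3): ketone, 1 C=O (running total 9).

9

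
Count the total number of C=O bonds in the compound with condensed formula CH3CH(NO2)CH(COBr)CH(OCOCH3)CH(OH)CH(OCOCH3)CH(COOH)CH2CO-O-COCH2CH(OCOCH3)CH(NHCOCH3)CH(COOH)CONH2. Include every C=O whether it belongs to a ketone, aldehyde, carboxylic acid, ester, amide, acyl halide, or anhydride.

10

CH(COBr): acyl halide, 1 C=O (running total 1).
CH(OCOCH3): ester, 1 C=O (running total 2).
CH(OCOCH3): ester, 1 C=O (running total 3).
CH(COOH): carboxylic acid, 1 C=O (running total 4).
CH2CO-O-COCH2: anhydride, 2 C=O (running total 6).
CH(OCOCH3): ester, 1 C=O (running total 7).
CH(NHCOCH3): amide, 1 C=O (running total 8).
CH(COOH): carboxylic acid, 1 C=O (running total 9).
CONH2: amide, 1 C=O (running total 10).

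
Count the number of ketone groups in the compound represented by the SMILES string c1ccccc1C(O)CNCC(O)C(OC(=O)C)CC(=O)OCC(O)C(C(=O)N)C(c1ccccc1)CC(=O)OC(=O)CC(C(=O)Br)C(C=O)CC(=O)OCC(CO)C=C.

0

C6H5– phenyl ring → arene.
–OH on an sp³ carbon → alcohol (secondary).
C–N–C with sp³ carbons and no adjacent C=O → amine (secondary).
–OH on an sp³ carbon → alcohol (secondary).
pendant –OC(=O)CH3: an acyloxy group → ester.
–C(=O)–O–C with C on the carbonyl side → ester.
–OH on an sp³ carbon → alcohol (secondary).
pendant –CONH2: carbonyl C bonded to C and N → amide.
pendant –C6H5: benzene ring → arene.
two acyl groups sharing one oxygen, –C(=O)–O–C(=O)– → anhydride.
pendant –C(=O)X: carbonyl C bonded to C and halogen → acyl halide.
pendant –CHO: carbonyl C bonded to C and H → aldehyde.
–C(=O)–O–C with C on the carbonyl side → ester.
pendant –CH2OH on an sp³ backbone C → alcohol.
C=C double bond → alkene.
No segment is a ketone: CH(OCOCH3) is ester, not ketone; CH2COOCH2 is ester, not ketone; CH(CONH2) is amide, not ketone. → 0.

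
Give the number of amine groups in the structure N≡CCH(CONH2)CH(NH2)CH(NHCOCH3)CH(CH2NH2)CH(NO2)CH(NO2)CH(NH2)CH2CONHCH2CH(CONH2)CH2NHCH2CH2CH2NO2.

Working along the chain:
  N≡C: N≡C–: carbon triple-bonded to nitrogen → nitrile.
  CH(CONH2): pendant –CONH2: carbonyl C bonded to C and N → amide.
  CH(NH2): –NH2 on an sp³ carbon with no adjacent C=O → amine.
  CH(NHCOCH3): pendant –NHC(=O)CH3: N bonded to a carbonyl → amide (not amine).
  CH(CH2NH2): pendant –CH2NH2: N on sp³ C, no adjacent C=O → amine.
  CH(NO2): –NO2 on an sp³ carbon → nitro (the N=O is not a carbonyl).
  CH(NO2): –NO2 on an sp³ carbon → nitro (the N=O is not a carbonyl).
  CH(NH2): –NH2 on an sp³ carbon with no adjacent C=O → amine.
  CH2CONHCH2: –C(=O)–N– linkage → amide (the N is not an amine).
  CH(CONH2): pendant –CONH2: carbonyl C bonded to C and N → amide.
  CH2NHCH2: C–N–C with sp³ carbons and no adjacent C=O → amine (secondary).
  CH2NO2: –NO2 on carbon → nitro group.
Amine appears at: CH(NH2), CH(CH2NH2), CH(NH2), CH2NHCH2 → 4.

4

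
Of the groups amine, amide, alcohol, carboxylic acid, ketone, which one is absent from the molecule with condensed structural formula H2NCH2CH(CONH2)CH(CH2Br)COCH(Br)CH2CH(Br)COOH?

alcohol

ketone: present (CO — –C(=O)– with carbon on both sides → ketone).
amine: present (H2NCH2 — –NH2 on an sp³ carbon with no adjacent C=O → amine).
amide: present (CH(CONH2) — pendant –CONH2: carbonyl C bonded to C and N → amide).
carboxylic acid: present (COOH — –COOH: carbonyl C bonded to –OH and C → carboxylic acid (the –OH is not a separate alcohol)).
alcohol: absent. In COOH, the –OH sits on a carbonyl carbon, making it part of a carboxylic acid, not an alcohol.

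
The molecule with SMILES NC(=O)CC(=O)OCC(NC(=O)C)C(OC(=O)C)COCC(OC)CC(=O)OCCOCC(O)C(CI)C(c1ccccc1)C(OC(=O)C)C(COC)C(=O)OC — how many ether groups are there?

Working along the chain:
  H2NCO: –C(=O)NH2: carbonyl C bonded to C and to N → amide (the N is not a separate amine).
  CH2COOCH2: –C(=O)–O–C with C on the carbonyl side → ester.
  CH(NHCOCH3): pendant –NHC(=O)CH3: N bonded to a carbonyl → amide (not amine).
  CH(OCOCH3): pendant –OC(=O)CH3: an acyloxy group → ester.
  CH2OCH2: C–O–C with sp³ carbons on both sides and no adjacent C=O → ether.
  CH(OCH3): pendant –OCH3: C–O–C with sp³ C, no adjacent C=O → ether.
  CH2COOCH2: –C(=O)–O–C with C on the carbonyl side → ester.
  CH2OCH2: C–O–C with sp³ carbons on both sides and no adjacent C=O → ether.
  CH(OH): –OH on an sp³ carbon → alcohol (secondary).
  CH(CH2I): pendant –CH2X: halogen on sp³ carbon → alkyl halide.
  CH(C6H5): pendant –C6H5: benzene ring → arene.
  CH(OCOCH3): pendant –OC(=O)CH3: an acyloxy group → ester.
  CH(CH2OCH3): pendant –CH2OCH3: C–O–C linkage → ether.
  COOCH3: –C(=O)OCH3: carbonyl C bonded to C and to –OCH3 → ester (not ketone + ether).
Ether appears at: CH2OCH2, CH(OCH3), CH2OCH2, CH(CH2OCH3) → 4.

4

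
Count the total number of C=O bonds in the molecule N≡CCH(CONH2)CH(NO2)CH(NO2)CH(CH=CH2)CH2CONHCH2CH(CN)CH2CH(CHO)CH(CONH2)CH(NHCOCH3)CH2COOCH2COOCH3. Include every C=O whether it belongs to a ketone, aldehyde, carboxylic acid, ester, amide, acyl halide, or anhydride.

7

CH(CONH2): amide, 1 C=O (running total 1).
CH2CONHCH2: amide, 1 C=O (running total 2).
CH(CHO): aldehyde, 1 C=O (running total 3).
CH(CONH2): amide, 1 C=O (running total 4).
CH(NHCOCH3): amide, 1 C=O (running total 5).
CH2COOCH2: ester, 1 C=O (running total 6).
COOCH3: ester, 1 C=O (running total 7).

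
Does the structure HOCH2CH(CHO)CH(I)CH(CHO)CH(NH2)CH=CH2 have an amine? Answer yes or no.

HO– on an sp³ carbon → alcohol.
pendant –CHO: carbonyl C bonded to C and H → aldehyde.
halogen on an sp³ carbon → alkyl halide.
pendant –CHO: carbonyl C bonded to C and H → aldehyde.
–NH2 on an sp³ carbon with no adjacent C=O → amine.
C=C double bond → alkene.
The CH(NH2) segment supplies the amine: –NH2 on an sp³ carbon with no adjacent C=O → amine.

yes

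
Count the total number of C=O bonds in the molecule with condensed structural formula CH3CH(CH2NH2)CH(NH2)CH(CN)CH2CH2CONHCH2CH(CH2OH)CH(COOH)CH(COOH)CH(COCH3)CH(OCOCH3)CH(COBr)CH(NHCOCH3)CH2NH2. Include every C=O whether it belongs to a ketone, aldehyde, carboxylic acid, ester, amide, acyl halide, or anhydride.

CH2CONHCH2: amide, 1 C=O (running total 1).
CH(COOH): carboxylic acid, 1 C=O (running total 2).
CH(COOH): carboxylic acid, 1 C=O (running total 3).
CH(COCH3): ketone, 1 C=O (running total 4).
CH(OCOCH3): ester, 1 C=O (running total 5).
CH(COBr): acyl halide, 1 C=O (running total 6).
CH(NHCOCH3): amide, 1 C=O (running total 7).

7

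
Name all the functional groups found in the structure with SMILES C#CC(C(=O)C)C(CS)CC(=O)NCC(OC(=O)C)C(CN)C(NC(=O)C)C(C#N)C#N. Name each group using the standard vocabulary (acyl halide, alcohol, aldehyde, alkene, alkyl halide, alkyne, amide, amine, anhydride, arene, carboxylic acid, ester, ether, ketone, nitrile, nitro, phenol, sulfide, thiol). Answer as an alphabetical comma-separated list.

Taking each segment in turn:
  HC≡C: C≡C triple bond → alkyne.
  CH(COCH3): pendant –COCH3: carbonyl C bonded to two carbons → ketone.
  CH(CH2SH): pendant –CH2SH → thiol.
  CH2CONHCH2: –C(=O)–N– linkage → amide (the N is not an amine).
  CH(OCOCH3): pendant –OC(=O)CH3: an acyloxy group → ester.
  CH(CH2NH2): pendant –CH2NH2: N on sp³ C, no adjacent C=O → amine.
  CH(NHCOCH3): pendant –NHC(=O)CH3: N bonded to a carbonyl → amide (not amine).
  CH(CN): pendant –C≡N: nitrile.
  CN: –C≡N: carbon triple-bonded to nitrogen → nitrile.

alkyne, amide, amine, ester, ketone, nitrile, thiol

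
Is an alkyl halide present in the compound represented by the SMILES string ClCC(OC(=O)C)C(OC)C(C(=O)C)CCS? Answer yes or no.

yes

Taking each segment in turn:
  ClCH2: halogen on an sp³ carbon → alkyl halide.
  CH(OCOCH3): pendant –OC(=O)CH3: an acyloxy group → ester.
  CH(OCH3): pendant –OCH3: C–O–C with sp³ C, no adjacent C=O → ether.
  CH(COCH3): pendant –COCH3: carbonyl C bonded to two carbons → ketone.
  CH2SH: –SH on an sp³ carbon → thiol.
The ClCH2 segment supplies the alkyl halide: halogen on an sp³ carbon → alkyl halide.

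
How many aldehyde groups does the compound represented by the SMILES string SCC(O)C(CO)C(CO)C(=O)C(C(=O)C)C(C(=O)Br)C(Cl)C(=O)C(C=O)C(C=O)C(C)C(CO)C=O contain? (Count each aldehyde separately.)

Working along the chain:
  HSCH2: –SH on an sp³ carbon → thiol.
  CH(OH): –OH on an sp³ carbon → alcohol (secondary).
  CH(CH2OH): pendant –CH2OH on an sp³ backbone C → alcohol.
  CH(CH2OH): pendant –CH2OH on an sp³ backbone C → alcohol.
  CO: –C(=O)– with carbon on both sides → ketone.
  CH(COCH3): pendant –COCH3: carbonyl C bonded to two carbons → ketone.
  CH(COBr): pendant –C(=O)X: carbonyl C bonded to C and halogen → acyl halide.
  CH(Cl): halogen on an sp³ carbon → alkyl halide.
  CO: –C(=O)– with carbon on both sides → ketone.
  CH(CHO): pendant –CHO: carbonyl C bonded to C and H → aldehyde.
  CH(CHO): pendant –CHO: carbonyl C bonded to C and H → aldehyde.
  CH(CH2OH): pendant –CH2OH on an sp³ backbone C → alcohol.
  CHO: terminal –CHO: carbonyl C bonded to H and C → aldehyde.
Aldehyde appears at: CH(CHO), CH(CHO), CHO → 3.

3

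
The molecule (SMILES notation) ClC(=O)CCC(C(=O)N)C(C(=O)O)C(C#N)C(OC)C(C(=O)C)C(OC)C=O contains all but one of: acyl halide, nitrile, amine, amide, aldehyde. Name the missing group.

acyl halide: present (ClCO — –C(=O)Cl: carbonyl C bonded to C and to a halogen → acyl halide (not alkyl halide)).
nitrile: present (CH(CN) — pendant –C≡N: nitrile).
amide: present (CH(CONH2) — pendant –CONH2: carbonyl C bonded to C and N → amide).
aldehyde: present (CHO — terminal –CHO: carbonyl C bonded to H and C → aldehyde).
amine: absent. In CH(CONH2), the nitrogen is bonded directly to a carbonyl carbon, making it part of an amide, not a free amine.

amine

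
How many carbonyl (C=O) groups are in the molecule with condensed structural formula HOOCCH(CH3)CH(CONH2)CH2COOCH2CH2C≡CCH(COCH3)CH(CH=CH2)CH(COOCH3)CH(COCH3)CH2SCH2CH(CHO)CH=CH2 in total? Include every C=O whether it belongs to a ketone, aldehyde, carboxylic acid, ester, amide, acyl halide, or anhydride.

HOOC: carboxylic acid, 1 C=O (running total 1).
CH(CONH2): amide, 1 C=O (running total 2).
CH2COOCH2: ester, 1 C=O (running total 3).
CH(COCH3): ketone, 1 C=O (running total 4).
CH(COOCH3): ester, 1 C=O (running total 5).
CH(COCH3): ketone, 1 C=O (running total 6).
CH(CHO): aldehyde, 1 C=O (running total 7).

7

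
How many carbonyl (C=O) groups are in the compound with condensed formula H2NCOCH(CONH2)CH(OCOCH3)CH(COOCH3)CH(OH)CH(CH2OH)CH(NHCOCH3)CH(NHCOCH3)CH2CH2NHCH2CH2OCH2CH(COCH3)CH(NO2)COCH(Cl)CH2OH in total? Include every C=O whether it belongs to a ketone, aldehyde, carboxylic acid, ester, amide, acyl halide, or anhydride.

8

H2NCO: amide, 1 C=O (running total 1).
CH(CONH2): amide, 1 C=O (running total 2).
CH(OCOCH3): ester, 1 C=O (running total 3).
CH(COOCH3): ester, 1 C=O (running total 4).
CH(NHCOCH3): amide, 1 C=O (running total 5).
CH(NHCOCH3): amide, 1 C=O (running total 6).
CH(COCH3): ketone, 1 C=O (running total 7).
CO: ketone, 1 C=O (running total 8).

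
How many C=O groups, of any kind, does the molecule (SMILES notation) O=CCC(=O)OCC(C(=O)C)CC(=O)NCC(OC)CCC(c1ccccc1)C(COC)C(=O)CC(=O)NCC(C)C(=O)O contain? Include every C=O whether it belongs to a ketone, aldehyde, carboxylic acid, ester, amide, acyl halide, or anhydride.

7

OHC: aldehyde, 1 C=O (running total 1).
CH2COOCH2: ester, 1 C=O (running total 2).
CH(COCH3): ketone, 1 C=O (running total 3).
CH2CONHCH2: amide, 1 C=O (running total 4).
CO: ketone, 1 C=O (running total 5).
CH2CONHCH2: amide, 1 C=O (running total 6).
COOH: carboxylic acid, 1 C=O (running total 7).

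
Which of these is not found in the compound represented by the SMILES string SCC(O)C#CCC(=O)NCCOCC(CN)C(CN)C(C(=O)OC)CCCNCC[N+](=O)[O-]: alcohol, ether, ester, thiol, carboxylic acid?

carboxylic acid

ether: present (CH2OCH2 — C–O–C with sp³ carbons on both sides and no adjacent C=O → ether).
ester: present (CH(COOCH3) — pendant –COOCH3: carbonyl C bonded to C and –OCH3 → ester).
alcohol: present (CH(OH) — –OH on an sp³ carbon → alcohol (secondary)).
thiol: present (HSCH2 — –SH on an sp³ carbon → thiol).
carboxylic acid: absent. In CH(COOCH3), the acyl oxygen is bonded to carbon (–O–C), not to H, so this is an ester. In CH2CONHCH2, the carbonyl is bonded to nitrogen, not to –OH; that is an amide.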